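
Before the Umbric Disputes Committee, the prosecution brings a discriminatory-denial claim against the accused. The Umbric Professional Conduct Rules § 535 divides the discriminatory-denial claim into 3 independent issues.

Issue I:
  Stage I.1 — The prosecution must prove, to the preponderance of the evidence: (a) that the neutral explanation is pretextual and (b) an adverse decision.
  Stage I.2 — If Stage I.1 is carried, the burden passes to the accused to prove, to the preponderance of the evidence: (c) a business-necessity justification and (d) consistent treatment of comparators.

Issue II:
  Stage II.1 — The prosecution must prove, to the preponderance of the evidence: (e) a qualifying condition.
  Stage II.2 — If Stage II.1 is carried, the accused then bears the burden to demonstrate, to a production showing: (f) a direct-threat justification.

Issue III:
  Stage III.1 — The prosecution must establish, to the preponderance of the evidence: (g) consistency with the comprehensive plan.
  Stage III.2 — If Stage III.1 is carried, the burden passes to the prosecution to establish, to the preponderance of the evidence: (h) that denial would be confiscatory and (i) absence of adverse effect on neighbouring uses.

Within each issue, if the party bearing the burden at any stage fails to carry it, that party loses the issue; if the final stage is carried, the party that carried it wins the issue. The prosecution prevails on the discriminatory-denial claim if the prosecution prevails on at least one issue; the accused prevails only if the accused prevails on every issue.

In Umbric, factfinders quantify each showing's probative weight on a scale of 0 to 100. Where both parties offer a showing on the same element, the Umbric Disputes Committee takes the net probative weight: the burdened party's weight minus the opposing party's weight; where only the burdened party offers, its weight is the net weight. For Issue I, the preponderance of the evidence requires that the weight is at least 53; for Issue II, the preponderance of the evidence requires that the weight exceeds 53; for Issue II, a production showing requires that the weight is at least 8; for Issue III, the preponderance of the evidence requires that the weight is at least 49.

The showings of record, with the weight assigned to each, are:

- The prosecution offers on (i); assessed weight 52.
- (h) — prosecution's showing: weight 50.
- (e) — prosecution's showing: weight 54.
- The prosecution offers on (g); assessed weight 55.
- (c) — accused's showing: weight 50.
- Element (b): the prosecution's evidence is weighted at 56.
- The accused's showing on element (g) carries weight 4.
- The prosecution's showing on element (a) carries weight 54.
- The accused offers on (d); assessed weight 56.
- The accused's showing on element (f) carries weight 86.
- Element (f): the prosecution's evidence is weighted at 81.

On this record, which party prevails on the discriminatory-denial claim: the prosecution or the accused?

— Issue I —
Stage I.1 (prosecution, the preponderance of the evidence, weight is at least 53): (a) 54 ≥ 53 — meets; (b) 56 ≥ 53 — meets.
  Stage I.1 carried; the burden shifts to the accused.
Stage I.2 (accused, the preponderance of the evidence, weight is at least 53): (c) 50 < 53 — fails; (d) 56 ≥ 53 — meets.
  The accused does not carry Stage I.2.
The prosecution prevails on this issue.
— Issue II —
At Stage II.1 the prosecution must meet the preponderance of the evidence (weight exceeds 53): on (e) the weight is 54, > 53, so (e) meets the standard.
  Stage II.1 is satisfied; the onus moves to the accused.
At Stage II.2 the accused must meet a production showing (weight is at least 8): on (f) the weight is 86 less the opposing 81 gives net 5, which does not reach 8, so (f) does not meet the standard.
  Not every element is met, so the accused fails to carry Stage II.2.
So the prosecution prevails on this issue.
— Issue III —
Stage III.1 (prosecution, the preponderance of the evidence, weight is at least 49): (g) net 55−4=51 ≥ 49 — meets.
  Stage III.1 is satisfied; the prosecution continues to bear the burden.
Stage III.2 (prosecution, the preponderance of the evidence, weight is at least 49): (h) 50 ≥ 49 — meets; (i) 52 ≥ 49 — meets.
  The prosecution carries the last stage.
With every stage satisfied, the prosecution prevails on this issue.
Per-issue: Issue I → prosecution; Issue II → prosecution; Issue III → prosecution. The prosecution must prevail on at least one issue; overall, the prosecution prevails.

prosecution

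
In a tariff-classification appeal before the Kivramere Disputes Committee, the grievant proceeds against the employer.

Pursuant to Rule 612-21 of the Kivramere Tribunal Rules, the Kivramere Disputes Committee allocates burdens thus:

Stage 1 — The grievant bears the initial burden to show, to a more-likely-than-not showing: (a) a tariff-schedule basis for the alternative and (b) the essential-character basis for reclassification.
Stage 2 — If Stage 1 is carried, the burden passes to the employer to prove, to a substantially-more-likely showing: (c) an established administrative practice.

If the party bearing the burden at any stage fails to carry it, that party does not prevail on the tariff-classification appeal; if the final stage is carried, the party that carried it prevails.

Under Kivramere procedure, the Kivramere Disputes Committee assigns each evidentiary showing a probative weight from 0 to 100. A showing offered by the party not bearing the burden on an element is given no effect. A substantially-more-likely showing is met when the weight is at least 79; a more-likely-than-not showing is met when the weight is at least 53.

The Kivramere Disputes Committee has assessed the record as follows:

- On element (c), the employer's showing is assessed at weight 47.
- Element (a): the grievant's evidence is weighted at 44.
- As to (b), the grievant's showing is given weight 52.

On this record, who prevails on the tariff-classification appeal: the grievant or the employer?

At Stage 1 the grievant must meet a more-likely-than-not showing (weight is at least 53): on (a) the weight is 44, which does not reach 53, so (a) does not meet the standard; on (b) the weight is 52, which does not reach 53, so (b) does not meet the standard.
  The grievant does not carry Stage 1.
So the employer prevails.

employer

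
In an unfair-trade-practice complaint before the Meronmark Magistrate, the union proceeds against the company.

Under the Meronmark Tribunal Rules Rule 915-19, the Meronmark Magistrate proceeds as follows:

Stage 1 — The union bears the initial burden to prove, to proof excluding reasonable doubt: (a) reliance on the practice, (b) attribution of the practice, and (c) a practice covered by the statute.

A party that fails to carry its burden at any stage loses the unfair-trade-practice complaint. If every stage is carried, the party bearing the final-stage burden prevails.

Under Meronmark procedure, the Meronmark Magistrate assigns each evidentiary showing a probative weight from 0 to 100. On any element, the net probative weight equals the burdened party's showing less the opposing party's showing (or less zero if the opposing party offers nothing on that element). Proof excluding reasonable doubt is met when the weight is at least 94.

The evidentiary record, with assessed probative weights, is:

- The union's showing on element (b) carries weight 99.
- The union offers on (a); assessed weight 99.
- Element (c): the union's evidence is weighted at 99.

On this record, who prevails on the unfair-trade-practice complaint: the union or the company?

union

Stage 1 (union, proof excluding reasonable doubt, weight is at least 94): (a) 99 ≥ 94 — meets; (b) 99 ≥ 94 — meets; (c) 99 ≥ 94 — meets.
  All elements met at the final stage.
Every stage carried; the union prevails.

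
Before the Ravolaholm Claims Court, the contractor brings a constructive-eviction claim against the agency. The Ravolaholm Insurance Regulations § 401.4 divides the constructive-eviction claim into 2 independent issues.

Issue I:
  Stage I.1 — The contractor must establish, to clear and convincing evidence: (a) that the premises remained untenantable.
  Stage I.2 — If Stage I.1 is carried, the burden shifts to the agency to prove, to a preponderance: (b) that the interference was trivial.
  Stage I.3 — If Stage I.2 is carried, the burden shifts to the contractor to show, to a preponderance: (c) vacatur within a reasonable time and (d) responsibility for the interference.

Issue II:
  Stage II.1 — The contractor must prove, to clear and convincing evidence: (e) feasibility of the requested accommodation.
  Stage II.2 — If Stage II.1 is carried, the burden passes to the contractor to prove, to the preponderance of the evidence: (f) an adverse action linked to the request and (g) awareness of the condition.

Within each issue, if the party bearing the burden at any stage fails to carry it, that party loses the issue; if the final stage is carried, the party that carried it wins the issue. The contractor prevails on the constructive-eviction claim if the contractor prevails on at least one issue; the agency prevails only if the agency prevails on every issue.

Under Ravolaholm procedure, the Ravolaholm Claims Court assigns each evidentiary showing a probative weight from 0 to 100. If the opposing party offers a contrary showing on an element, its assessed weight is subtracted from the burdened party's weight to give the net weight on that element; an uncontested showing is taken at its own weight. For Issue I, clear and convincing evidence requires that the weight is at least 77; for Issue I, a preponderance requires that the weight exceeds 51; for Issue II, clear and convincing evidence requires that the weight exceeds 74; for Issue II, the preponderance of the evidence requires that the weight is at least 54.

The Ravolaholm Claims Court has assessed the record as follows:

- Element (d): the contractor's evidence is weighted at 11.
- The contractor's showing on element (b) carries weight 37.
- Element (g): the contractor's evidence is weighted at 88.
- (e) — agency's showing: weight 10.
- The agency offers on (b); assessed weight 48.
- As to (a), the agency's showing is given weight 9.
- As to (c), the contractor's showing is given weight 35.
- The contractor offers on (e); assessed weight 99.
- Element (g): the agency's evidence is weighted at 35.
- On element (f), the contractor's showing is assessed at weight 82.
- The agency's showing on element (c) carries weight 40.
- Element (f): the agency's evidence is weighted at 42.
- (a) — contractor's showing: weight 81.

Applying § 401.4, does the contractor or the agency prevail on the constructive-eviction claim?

agency

— Issue I —
Stage I.1 — burden on contractor; standard: clear and convincing evidence (weight is at least 77).
    (a): 81 − 9 = 72 < 77 [not met]
  The contractor does not carry Stage I.1.
The analysis ends at Stage I.1; the agency prevails on this issue.
— Issue II —
At Stage II.1 the contractor must meet clear and convincing evidence (weight exceeds 74): on (e) the weight is 99 less the opposing 10 gives net 89, which does exceed 74, so (e) meets the standard.
  Stage II.1 carried; the burden remains with the contractor.
At Stage II.2 the contractor must meet the preponderance of the evidence (weight is at least 54): on (f) the weight is 82 less the opposing 42 gives net 40, which does not reach 54, so (f) does not meet the standard; on (g) the weight is 88 less the opposing 35 gives net 53, which does not reach 54, so (g) does not meet the standard.
  Not every element is met, so the contractor fails to carry Stage II.2.
The analysis ends at Stage II.2; the agency prevails on this issue.
Per-issue: Issue I → agency; Issue II → agency. The contractor must prevail on at least one issue; overall, the agency prevails.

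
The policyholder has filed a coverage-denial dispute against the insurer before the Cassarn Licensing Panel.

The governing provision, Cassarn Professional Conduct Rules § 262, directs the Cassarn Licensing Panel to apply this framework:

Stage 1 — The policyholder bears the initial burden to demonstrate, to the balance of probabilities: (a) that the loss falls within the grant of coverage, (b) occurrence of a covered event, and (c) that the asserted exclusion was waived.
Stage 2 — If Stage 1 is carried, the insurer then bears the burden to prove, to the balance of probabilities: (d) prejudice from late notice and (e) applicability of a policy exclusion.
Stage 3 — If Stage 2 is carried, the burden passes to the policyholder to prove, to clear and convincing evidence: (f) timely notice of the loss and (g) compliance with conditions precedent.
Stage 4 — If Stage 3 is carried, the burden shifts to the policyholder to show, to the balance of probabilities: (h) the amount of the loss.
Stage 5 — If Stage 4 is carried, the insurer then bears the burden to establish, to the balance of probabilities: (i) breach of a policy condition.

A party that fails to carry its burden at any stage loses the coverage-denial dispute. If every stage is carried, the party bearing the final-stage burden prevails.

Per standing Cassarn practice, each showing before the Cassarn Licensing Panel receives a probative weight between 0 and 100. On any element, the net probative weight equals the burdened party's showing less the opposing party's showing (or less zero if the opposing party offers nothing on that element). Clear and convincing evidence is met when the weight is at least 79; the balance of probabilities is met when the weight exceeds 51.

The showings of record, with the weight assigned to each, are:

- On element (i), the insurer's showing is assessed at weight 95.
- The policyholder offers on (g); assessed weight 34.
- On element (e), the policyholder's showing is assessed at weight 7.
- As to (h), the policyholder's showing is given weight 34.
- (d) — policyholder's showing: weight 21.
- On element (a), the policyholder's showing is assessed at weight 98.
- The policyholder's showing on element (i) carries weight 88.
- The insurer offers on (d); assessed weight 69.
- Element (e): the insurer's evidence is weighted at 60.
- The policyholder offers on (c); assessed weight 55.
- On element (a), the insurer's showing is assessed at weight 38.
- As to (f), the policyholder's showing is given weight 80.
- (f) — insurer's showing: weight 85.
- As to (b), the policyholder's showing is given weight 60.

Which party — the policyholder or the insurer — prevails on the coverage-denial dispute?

policyholder

Stage 1 — burden on policyholder; standard: the balance of probabilities (weight exceeds 51).
    (a): 98 − 38 = 60 > 51 [met]
    (b): 60 > 51 [met]
    (c): 55 > 51 [met]
  Stage 1 is satisfied; the onus moves to the insurer.
Stage 2 — burden on insurer; standard: the balance of probabilities (weight exceeds 51).
    (d): 69 − 21 = 48 ≤ 51 [not met]
    (e): 60 − 7 = 53 > 51 [met]
  Not every element is met, so the insurer fails to carry Stage 2.
So the policyholder prevails.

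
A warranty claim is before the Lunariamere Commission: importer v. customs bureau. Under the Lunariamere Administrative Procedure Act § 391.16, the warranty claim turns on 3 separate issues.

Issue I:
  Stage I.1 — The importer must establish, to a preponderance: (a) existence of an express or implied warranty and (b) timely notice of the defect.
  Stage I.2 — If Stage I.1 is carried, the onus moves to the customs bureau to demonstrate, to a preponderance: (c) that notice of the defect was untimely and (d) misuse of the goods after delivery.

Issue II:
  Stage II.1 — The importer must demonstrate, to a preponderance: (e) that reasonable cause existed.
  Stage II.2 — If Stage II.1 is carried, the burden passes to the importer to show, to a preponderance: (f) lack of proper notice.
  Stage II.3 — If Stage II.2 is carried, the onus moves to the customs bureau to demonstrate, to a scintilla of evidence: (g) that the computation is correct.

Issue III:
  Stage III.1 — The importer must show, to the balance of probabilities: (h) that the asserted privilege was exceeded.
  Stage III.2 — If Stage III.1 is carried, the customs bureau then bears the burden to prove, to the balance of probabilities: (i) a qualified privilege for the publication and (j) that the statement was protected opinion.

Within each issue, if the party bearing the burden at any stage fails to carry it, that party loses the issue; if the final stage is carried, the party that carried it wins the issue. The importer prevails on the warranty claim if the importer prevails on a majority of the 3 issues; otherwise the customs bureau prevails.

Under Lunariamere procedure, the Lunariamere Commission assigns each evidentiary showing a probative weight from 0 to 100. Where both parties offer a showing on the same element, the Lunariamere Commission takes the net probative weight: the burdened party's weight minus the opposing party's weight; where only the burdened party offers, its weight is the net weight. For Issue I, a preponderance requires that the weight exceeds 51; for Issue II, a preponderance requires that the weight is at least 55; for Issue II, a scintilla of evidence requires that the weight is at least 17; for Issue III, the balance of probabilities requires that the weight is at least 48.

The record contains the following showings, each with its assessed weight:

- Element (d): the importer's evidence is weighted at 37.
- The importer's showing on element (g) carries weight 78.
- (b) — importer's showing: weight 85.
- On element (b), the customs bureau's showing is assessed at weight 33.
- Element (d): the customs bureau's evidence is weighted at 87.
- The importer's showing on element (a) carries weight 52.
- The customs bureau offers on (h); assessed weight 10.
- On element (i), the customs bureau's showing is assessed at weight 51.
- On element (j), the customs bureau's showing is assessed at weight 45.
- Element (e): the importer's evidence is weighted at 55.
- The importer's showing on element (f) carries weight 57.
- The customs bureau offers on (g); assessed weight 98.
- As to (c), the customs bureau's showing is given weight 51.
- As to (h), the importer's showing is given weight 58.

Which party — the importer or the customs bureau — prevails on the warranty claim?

importer

— Issue I —
Stage I.1 — burden on importer; standard: a preponderance (weight exceeds 51).
    (a): 52 > 51 [met]
    (b): 85 − 33 = 52 > 51 [met]
  Stage I.1 is satisfied; the onus moves to the customs bureau.
Stage I.2 — burden on customs bureau; standard: a preponderance (weight exceeds 51).
    (c): 51 ≤ 51 [not met]
    (d): 87 − 37 = 50 ≤ 51 [not met]
  The customs bureau does not carry Stage I.2.
So the importer prevails on this issue.
— Issue II —
At Stage II.1 the importer must meet a preponderance (weight is at least 55): on (e) the weight is 55, ≥ 55, so (e) meets the standard.
  Stage II.1 carried; the burden remains with the importer.
At Stage II.2 the importer must meet a preponderance (weight is at least 55): on (f) the weight is 57, which does reach 55, so (f) meets the standard.
  All elements met. The burden passes to the customs bureau.
At Stage II.3 the customs bureau must meet a scintilla of evidence (weight is at least 17): on (g) the weight is 98 less the opposing 78 gives net 20, which does reach 17, so (g) meets the standard.
  Stage II.3 carried; the final stage is satisfied.
Every stage carried; the customs bureau prevails on this issue.
— Issue III —
At Stage III.1 the importer must meet the balance of probabilities (weight is at least 48): on (h) the weight is 58 less the opposing 10 gives net 48, which does reach 48, so (h) meets the standard.
  Stage III.1 is satisfied; the onus moves to the customs bureau.
At Stage III.2 the customs bureau must meet the balance of probabilities (weight is at least 48): on (i) the weight is 51, ≥ 48, so (i) meets the standard; on (j) the weight is 45, which does not reach 48, so (j) does not meet the standard.
  Stage III.2 not carried; the customs bureau fails its burden.
The analysis ends at Stage III.2; the importer prevails on this issue.
Per-issue: Issue I → importer; Issue II → customs bureau; Issue III → importer. The importer must prevail on a majority of issues; overall, the importer prevails.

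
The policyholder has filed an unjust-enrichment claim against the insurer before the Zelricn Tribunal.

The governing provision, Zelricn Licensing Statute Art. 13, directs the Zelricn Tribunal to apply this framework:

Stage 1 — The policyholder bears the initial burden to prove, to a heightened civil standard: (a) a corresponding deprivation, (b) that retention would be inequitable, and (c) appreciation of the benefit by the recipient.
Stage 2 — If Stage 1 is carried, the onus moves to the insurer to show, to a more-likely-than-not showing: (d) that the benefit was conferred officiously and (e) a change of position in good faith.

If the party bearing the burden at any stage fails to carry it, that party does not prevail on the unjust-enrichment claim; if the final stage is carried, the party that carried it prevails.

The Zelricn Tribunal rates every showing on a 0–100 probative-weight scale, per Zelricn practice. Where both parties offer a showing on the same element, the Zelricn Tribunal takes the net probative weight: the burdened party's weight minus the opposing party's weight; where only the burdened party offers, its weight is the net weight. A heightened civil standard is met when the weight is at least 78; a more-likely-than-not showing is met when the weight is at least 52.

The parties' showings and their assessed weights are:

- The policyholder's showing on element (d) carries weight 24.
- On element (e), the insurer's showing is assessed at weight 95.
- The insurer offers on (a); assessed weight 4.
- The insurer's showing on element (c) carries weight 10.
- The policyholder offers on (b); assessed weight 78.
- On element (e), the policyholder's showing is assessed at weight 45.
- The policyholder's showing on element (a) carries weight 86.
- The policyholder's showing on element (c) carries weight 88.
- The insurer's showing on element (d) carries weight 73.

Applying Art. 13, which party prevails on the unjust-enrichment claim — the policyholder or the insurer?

At Stage 1 the policyholder must meet a heightened civil standard (weight is at least 78): on (a) the weight is 86 less the opposing 4 gives net 82, ≥ 78, so (a) meets the standard; on (b) the weight is 78, which does reach 78, so (b) meets the standard; on (c) the weight is 88 less the opposing 10 gives net 78, which does reach 78, so (c) meets the standard.
  The policyholder carries Stage 1; the insurer now bears the burden.
At Stage 2 the insurer must meet a more-likely-than-not showing (weight is at least 52): on (d) the weight is 73 less the opposing 24 gives net 49, < 52, so (d) does not meet the standard; on (e) the weight is 95 less the opposing 45 gives net 50, which does not reach 52, so (e) does not meet the standard.
  Not every element is met, so the insurer fails to carry Stage 2.
So the policyholder prevails.

policyholder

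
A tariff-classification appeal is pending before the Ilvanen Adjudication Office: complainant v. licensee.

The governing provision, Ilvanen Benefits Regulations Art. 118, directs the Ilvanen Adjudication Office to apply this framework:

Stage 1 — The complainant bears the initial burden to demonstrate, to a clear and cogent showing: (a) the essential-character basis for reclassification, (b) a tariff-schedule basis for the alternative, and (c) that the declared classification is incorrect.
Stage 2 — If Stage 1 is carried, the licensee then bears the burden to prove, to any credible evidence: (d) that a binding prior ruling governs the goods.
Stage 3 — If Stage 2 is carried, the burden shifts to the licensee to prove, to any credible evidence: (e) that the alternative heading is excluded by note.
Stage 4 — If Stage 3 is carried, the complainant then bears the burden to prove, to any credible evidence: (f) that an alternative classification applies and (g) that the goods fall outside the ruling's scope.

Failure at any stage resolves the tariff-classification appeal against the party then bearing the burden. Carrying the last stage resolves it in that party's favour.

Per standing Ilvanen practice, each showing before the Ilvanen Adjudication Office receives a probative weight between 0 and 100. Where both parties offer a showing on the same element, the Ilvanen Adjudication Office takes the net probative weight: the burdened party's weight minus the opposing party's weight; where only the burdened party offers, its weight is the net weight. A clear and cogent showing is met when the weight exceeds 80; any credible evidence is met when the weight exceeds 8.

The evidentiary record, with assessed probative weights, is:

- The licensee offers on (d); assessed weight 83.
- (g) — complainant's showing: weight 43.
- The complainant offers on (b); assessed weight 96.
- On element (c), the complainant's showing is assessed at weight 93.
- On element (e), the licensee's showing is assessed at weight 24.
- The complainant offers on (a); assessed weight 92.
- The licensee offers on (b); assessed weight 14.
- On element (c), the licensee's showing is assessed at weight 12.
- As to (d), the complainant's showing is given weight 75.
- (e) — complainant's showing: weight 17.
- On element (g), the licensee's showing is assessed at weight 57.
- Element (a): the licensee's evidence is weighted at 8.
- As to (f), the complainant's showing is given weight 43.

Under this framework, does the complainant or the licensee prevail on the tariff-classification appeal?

At Stage 1 the complainant must meet a clear and cogent showing (weight exceeds 80): on (a) the weight is 92 less the opposing 8 gives net 84, > 80, so (a) meets the standard; on (b) the weight is 96 less the opposing 14 gives net 82, > 80, so (b) meets the standard; on (c) the weight is 93 less the opposing 12 gives net 81, which does exceed 80, so (c) meets the standard.
  Stage 1 is satisfied; the onus moves to the licensee.
At Stage 2 the licensee must meet any credible evidence (weight exceeds 8): on (d) the weight is 83 less the opposing 75 gives net 8, which does not exceed 8, so (d) does not meet the standard.
  The licensee does not carry Stage 2.
The complainant prevails.

complainant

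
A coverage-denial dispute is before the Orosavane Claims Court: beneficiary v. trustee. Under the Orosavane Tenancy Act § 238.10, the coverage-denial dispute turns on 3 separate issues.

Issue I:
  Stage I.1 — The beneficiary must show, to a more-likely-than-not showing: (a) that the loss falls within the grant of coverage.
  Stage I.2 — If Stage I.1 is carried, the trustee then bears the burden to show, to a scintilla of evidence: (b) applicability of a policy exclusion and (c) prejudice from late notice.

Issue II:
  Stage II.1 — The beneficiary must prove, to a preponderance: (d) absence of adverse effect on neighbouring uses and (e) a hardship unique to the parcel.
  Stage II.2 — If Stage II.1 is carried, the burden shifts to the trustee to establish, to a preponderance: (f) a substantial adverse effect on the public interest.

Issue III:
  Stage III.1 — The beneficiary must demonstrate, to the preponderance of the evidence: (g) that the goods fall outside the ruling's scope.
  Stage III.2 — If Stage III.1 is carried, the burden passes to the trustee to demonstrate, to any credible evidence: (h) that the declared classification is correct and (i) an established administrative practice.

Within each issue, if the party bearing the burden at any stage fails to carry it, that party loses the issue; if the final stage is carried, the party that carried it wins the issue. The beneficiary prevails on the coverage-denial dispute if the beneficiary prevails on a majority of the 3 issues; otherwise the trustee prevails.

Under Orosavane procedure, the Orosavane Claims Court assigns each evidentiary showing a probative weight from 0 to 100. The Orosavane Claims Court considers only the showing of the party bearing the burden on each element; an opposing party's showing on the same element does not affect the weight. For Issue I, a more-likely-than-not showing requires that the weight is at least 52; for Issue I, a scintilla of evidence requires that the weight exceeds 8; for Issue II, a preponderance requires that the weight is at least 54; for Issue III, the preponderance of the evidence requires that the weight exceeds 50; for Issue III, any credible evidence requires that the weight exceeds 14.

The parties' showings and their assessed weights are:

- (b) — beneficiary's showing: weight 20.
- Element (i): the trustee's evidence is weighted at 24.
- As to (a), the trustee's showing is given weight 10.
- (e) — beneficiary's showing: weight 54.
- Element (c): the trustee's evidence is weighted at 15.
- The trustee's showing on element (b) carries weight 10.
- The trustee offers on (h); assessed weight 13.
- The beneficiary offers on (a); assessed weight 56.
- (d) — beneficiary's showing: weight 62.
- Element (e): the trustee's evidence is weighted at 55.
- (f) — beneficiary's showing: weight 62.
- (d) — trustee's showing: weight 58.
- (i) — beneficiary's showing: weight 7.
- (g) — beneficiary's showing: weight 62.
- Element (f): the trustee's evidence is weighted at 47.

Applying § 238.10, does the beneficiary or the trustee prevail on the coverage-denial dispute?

beneficiary

— Issue I —
Stage I.1 — burden on beneficiary; standard: a more-likely-than-not showing (weight is at least 52).
    (a): 56 (trustee's 10 disregarded) ≥ 52 [met]
  All elements met. The burden passes to the trustee.
Stage I.2 — burden on trustee; standard: a scintilla of evidence (weight exceeds 8).
    (b): 10 (beneficiary's 20 disregarded) > 8 [met]
    (c): 15 > 8 [met]
  Stage I.2 carried; the final stage is satisfied.
All stages carried — the trustee prevails on this issue.
— Issue II —
Stage II.1 (beneficiary, a preponderance, weight is at least 54): (d) 62 (trustee's 58 disregarded) ≥ 54 — meets; (e) 54 (trustee's 55 disregarded) ≥ 54 — meets.
  Stage II.1 is satisfied; the onus moves to the trustee.
Stage II.2 (trustee, a preponderance, weight is at least 54): (f) 47 (beneficiary's 62 disregarded) < 54 — fails.
  The trustee does not carry Stage II.2.
The beneficiary prevails on this issue.
— Issue III —
Stage III.1 — burden on beneficiary; standard: the preponderance of the evidence (weight exceeds 50).
    (g): 62 > 50 [met]
  The beneficiary carries Stage III.1; the trustee now bears the burden.
Stage III.2 — burden on trustee; standard: any credible evidence (weight exceeds 14).
    (h): 13 ≤ 14 [not met]
    (i): 24 (beneficiary's 7 disregarded) > 14 [met]
  The trustee does not carry Stage III.2.
So the beneficiary prevails on this issue.
Per-issue: Issue I → trustee; Issue II → beneficiary; Issue III → beneficiary. The beneficiary must prevail on a majority of issues; overall, the beneficiary prevails.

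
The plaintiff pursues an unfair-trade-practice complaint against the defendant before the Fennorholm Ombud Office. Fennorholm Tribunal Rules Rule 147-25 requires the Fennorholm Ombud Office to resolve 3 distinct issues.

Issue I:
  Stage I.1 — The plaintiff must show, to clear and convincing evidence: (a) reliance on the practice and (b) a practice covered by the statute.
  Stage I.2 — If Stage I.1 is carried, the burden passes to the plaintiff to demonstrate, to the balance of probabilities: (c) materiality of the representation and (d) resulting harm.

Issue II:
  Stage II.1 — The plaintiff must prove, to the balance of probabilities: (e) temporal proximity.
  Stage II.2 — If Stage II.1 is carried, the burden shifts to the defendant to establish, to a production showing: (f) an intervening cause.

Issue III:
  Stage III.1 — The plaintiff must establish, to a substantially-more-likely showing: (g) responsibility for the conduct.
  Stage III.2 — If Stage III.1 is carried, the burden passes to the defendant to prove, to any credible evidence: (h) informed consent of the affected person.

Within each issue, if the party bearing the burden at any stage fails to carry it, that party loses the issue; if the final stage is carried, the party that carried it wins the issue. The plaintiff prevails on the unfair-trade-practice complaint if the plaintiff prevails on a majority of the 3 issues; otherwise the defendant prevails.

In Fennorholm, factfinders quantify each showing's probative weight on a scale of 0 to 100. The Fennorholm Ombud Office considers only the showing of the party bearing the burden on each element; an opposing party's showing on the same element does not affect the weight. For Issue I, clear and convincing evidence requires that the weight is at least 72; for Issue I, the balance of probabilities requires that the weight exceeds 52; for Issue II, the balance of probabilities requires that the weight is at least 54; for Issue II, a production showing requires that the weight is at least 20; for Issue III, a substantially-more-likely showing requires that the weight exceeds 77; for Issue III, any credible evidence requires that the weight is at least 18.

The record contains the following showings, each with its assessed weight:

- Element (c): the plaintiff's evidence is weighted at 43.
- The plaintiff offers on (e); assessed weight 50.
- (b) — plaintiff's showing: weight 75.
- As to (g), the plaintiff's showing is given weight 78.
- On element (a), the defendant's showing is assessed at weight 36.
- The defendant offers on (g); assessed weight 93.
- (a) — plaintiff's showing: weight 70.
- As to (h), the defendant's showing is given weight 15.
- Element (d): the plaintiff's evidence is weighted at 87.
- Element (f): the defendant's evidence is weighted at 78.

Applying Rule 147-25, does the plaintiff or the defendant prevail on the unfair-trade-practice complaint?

defendant

— Issue I —
Stage I.1 (plaintiff, clear and convincing evidence, weight is at least 72): (a) 70 (defendant's 36 disregarded) < 72 — fails; (b) 75 ≥ 72 — meets.
  Stage I.1 not carried; the plaintiff fails its burden.
The analysis ends at Stage I.1; the defendant prevails on this issue.
— Issue II —
Stage II.1 (plaintiff, the balance of probabilities, weight is at least 54): (e) 50 < 54 — fails.
  The plaintiff does not carry Stage II.1.
So the defendant prevails on this issue.
— Issue III —
Stage III.1 (plaintiff, a substantially-more-likely showing, weight exceeds 77): (g) 78 (defendant's 93 disregarded) > 77 — meets.
  Stage III.1 carried; the burden shifts to the defendant.
Stage III.2 (defendant, any credible evidence, weight is at least 18): (h) 15 < 18 — fails.
  The defendant does not carry Stage III.2.
So the plaintiff prevails on this issue.
Per-issue: Issue I → defendant; Issue II → defendant; Issue III → plaintiff. The plaintiff must prevail on a majority of issues; overall, the defendant prevails.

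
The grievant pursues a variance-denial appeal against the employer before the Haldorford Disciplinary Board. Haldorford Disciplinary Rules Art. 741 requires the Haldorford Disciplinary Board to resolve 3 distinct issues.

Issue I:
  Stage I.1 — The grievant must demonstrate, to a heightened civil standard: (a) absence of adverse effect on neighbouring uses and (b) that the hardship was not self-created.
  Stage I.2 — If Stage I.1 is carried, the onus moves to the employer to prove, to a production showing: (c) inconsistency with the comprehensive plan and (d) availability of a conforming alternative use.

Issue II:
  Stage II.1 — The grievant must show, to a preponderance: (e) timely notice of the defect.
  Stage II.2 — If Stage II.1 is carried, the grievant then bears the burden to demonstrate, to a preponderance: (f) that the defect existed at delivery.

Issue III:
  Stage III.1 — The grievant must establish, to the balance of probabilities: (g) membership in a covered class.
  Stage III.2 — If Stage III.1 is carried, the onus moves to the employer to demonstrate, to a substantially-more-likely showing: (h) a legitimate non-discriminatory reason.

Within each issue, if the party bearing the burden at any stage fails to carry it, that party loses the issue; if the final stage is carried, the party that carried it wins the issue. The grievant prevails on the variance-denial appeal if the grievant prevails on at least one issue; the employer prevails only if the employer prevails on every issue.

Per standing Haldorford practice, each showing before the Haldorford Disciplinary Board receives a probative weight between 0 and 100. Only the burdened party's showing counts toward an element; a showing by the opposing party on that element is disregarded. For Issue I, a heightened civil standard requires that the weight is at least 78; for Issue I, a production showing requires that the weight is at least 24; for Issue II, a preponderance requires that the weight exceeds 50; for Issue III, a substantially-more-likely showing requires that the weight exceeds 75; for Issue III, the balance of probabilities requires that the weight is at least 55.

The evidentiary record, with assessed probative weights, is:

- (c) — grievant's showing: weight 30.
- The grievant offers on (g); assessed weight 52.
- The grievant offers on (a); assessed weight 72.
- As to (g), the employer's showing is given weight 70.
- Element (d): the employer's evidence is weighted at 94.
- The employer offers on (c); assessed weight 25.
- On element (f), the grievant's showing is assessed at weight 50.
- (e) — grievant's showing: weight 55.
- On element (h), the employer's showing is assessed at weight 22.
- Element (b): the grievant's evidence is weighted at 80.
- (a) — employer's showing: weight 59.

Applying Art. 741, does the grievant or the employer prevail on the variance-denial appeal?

employer

— Issue I —
Stage I.1 (grievant, a heightened civil standard, weight is at least 78): (a) 72 (employer's 59 disregarded) < 78 — fails; (b) 80 ≥ 78 — meets.
  The grievant does not carry Stage I.1.
The employer prevails on this issue.
— Issue II —
Stage II.1 (grievant, a preponderance, weight exceeds 50): (e) 55 > 50 — meets.
  Stage II.1 carried; the burden remains with the grievant.
Stage II.2 (grievant, a preponderance, weight exceeds 50): (f) 50 ≤ 50 — fails.
  Not every element is met, so the grievant fails to carry Stage II.2.
The analysis ends at Stage II.2; the employer prevails on this issue.
— Issue III —
Stage III.1 (grievant, the balance of probabilities, weight is at least 55): (g) 52 (employer's 70 disregarded) < 55 — fails.
  The grievant does not carry Stage III.1.
The employer prevails on this issue.
Per-issue: Issue I → employer; Issue II → employer; Issue III → employer. The grievant must prevail on at least one issue; overall, the employer prevails.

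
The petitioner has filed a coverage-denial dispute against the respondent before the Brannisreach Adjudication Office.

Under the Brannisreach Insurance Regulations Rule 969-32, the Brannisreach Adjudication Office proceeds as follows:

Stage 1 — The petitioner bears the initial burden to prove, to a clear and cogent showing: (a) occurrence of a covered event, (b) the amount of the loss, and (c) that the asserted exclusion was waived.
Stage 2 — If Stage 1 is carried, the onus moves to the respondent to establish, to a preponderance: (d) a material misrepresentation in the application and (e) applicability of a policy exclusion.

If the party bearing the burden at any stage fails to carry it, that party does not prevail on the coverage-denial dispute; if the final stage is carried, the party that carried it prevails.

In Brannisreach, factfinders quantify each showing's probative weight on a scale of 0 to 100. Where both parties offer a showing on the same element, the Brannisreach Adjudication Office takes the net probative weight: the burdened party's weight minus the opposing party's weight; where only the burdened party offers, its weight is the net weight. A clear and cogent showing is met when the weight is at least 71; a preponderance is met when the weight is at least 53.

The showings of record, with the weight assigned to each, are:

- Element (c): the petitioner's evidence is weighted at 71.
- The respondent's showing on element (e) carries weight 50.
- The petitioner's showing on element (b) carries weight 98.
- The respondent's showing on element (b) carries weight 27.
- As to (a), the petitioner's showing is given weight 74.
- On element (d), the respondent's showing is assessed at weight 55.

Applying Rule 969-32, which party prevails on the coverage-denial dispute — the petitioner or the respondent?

petitioner

At Stage 1 the petitioner must meet a clear and cogent showing (weight is at least 71): on (a) the weight is 74, which does reach 71, so (a) meets the standard; on (b) the weight is 98 less the opposing 27 gives net 71, which does reach 71, so (b) meets the standard; on (c) the weight is 71, which does reach 71, so (c) meets the standard.
  All elements met. The burden passes to the respondent.
At Stage 2 the respondent must meet a preponderance (weight is at least 53): on (d) the weight is 55, which does reach 53, so (d) meets the standard; on (e) the weight is 50, < 53, so (e) does not meet the standard.
  The respondent does not carry Stage 2.
The analysis ends at Stage 2; the petitioner prevails.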